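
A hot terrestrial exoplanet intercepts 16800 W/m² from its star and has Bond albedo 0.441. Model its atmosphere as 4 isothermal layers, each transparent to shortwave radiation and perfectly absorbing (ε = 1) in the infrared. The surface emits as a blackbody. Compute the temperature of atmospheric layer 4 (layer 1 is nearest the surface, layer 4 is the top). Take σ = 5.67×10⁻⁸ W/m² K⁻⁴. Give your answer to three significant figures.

Top-of-atmosphere balance: σT_e⁴ = S(1−α)/4 = 2348 W/m² → T_e = 451.1 K.
In the N-layer model, layer k (counted from the surface) has T_k = (N+1−k)^(1/4)·T_e.
T_4 = (1)^(1/4)·451.1 = 451.1 K.

451 K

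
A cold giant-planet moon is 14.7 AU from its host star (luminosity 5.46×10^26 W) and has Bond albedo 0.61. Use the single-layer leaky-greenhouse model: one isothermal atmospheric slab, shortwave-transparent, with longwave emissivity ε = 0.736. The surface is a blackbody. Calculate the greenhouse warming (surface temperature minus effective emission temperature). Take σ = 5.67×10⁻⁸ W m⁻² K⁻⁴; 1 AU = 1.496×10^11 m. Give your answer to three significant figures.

7.62 kelvin

d = 14.7 × 1.496×10^11 m = 2.199×10^12 m.
Spreading L over a sphere of radius d: S = 5.46×10^26/(4π·2.20×10^12²) = 8.984 W m⁻².
The planet radiates to space at T_e = [S(1−α)/(4σ)]^(1/4) = 62.69 K.
The surface balance (absorbed SW + ε·downward IR = σT_s⁴) with T_a⁴ = T_s⁴/2 reduces to T_s = T_e·[2/(2−ε)]^¼ = 70.31 K.
The atmosphere warms the surface by 7.621 K.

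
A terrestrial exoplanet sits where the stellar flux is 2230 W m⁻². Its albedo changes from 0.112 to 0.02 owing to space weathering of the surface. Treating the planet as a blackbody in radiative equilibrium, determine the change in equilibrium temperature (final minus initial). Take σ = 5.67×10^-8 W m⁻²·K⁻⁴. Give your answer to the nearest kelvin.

8 K

Before: T₁ = [2230·0.888/(4σ)]^(1/4) = 305.7 K.
After:  T₂ = [2230·0.98/(4σ)]^(1/4) = 313.3 K.
ΔT = T₂ − T₁ = 7.627 K.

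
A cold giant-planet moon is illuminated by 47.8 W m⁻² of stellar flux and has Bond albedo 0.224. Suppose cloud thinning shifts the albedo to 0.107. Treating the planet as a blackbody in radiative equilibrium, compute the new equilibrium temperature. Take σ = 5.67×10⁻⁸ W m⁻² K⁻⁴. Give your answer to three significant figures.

T₂ = [S(1−α₂)/(4σ)]^(1/4) = [47.80·0.893/(4σ)]^(1/4) = 117.1 K.

117 K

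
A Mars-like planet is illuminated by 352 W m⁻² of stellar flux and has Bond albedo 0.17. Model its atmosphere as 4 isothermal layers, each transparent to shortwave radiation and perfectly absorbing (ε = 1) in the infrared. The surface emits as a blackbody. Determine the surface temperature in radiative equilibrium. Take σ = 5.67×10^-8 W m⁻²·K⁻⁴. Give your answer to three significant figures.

Top-of-atmosphere balance: σT_e⁴ = S(1−α)/4 = 73.04 W m⁻² → T_e = 189.4 K.
Layer-by-layer balance gives σT_s⁴ = (N+1)σT_e⁴, so T_s = 5^¼·189.4 = 283.3 K.

283 K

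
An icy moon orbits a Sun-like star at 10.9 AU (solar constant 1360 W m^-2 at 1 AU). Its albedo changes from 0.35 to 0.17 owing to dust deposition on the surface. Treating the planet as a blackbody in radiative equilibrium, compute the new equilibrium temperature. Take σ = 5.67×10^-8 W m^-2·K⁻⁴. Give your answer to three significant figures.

By the inverse-square law, S = 1360/10.9² = 11.45 W m^-2.
T₂ = [S(1−α₂)/(4σ)]^(1/4) = [11.45·0.83/(4σ)]^(1/4) = 80.45 K.

80.5 K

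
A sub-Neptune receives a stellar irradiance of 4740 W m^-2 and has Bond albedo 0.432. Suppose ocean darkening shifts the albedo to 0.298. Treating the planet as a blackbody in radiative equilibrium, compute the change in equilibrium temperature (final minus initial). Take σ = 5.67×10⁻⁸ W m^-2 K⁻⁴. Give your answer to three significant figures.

17.9 kelvin

With α = 0.432, T₁ = 330.1 K.
Final:   T₂ = [S(1−0.298)/(4σ)]^(1/4) = 348.0 K.
ΔT = T₂ − T₁ = 17.95 K.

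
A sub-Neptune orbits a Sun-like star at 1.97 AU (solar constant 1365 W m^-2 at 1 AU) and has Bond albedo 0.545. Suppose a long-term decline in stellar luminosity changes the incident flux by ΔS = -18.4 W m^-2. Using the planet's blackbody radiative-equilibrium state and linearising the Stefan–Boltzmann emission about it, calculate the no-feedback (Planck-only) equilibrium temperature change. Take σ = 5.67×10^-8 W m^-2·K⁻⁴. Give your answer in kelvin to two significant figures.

By the inverse-square law, S = 1365/1.97² = 351.7 W m^-2.
Unperturbed T_e = [351.7·(1−0.545)/(4σ)]^¼ = 163.0 K.
Only a fraction (1−α) is absorbed and it's spread over 4πR², so ΔF = (1−α)ΔS/4 = -2.093 W m^-2.
The Planck feedback parameter is 4σT_e³ = 0.9819 W m^-2/K.
Hence the no-feedback warming is ΔF/(4σT_e³) = -2.13 K.

-2.1 K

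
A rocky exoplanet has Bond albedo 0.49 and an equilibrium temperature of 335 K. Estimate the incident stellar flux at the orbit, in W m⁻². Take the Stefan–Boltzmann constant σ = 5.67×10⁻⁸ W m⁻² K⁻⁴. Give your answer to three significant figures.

5600 W m⁻²

From S(1−α)/4 = σT⁴: S = 4σT⁴/(1−α).
The emitted flux is σT⁴ = 714.1 W m⁻².
So S = 4×714.1/(1−0.49) = 5601 W m⁻².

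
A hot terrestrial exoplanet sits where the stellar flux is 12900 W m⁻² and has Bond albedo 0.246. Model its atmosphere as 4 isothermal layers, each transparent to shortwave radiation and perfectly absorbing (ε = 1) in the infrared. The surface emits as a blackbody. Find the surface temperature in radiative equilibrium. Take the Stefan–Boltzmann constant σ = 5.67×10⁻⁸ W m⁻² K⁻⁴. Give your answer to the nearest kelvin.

OLR = S(1−α)/4 = 2432 W m⁻²; the top layer radiates at T_e = 455.1 K.
For an N-layer opaque stack, T_s⁴ = (N+1)T_e⁴, hence T_s = (5)^(1/4)×455.1 K = 680.5 K.

680 K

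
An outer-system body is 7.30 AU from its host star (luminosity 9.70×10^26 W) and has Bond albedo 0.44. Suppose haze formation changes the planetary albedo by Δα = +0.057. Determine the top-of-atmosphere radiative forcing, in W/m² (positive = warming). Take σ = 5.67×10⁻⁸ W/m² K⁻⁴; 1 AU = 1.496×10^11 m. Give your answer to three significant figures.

Orbital distance: d = 7.30 AU = 1.092×10^12 m.
Flux at the orbit: S = L/(4πd²) = 9.70×10^26/(4π·(1.09×10^12)²) = 64.72 W/m².
The change in absorbed flux is Δ[S(1−α)/4] = −SΔα/4 = -0.9223 W/m².

-0.922 W/m²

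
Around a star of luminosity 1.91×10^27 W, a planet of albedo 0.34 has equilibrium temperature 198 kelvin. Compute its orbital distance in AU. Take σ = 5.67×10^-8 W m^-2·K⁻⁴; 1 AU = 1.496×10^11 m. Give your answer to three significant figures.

Energy balance gives S = 4σT⁴/(1−α) = 528.2 W m^-2.
Then d = [L/(4πS)]^(1/2) = 5.365×10^11 m, i.e. 3.586 AU.

3.59 AU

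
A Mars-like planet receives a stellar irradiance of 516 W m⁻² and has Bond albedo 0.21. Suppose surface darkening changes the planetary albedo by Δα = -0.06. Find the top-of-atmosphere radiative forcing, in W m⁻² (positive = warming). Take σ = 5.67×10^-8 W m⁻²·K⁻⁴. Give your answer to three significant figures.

7.74 W m⁻²

ΔF = −(S/4)Δα = −(516.0/4)×(-0.06) = 7.740 W m⁻².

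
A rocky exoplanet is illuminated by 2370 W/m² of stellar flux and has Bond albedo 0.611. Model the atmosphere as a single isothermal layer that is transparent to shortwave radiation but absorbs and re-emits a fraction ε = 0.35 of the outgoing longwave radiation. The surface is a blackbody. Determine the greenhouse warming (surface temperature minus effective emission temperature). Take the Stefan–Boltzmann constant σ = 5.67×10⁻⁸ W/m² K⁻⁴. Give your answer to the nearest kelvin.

12 K

The planet radiates to space at T_e = [S(1−α)/(4σ)]^(1/4) = 252.5 K.
Surface balance with a leaky layer gives σT_s⁴ = σT_e⁴·2/(2−ε), so T_s = T_e·[2/(2−0.35)]^(1/4) = 264.9 K.
T_s − T_e = 264.9 − 252.5 = 12.44 K.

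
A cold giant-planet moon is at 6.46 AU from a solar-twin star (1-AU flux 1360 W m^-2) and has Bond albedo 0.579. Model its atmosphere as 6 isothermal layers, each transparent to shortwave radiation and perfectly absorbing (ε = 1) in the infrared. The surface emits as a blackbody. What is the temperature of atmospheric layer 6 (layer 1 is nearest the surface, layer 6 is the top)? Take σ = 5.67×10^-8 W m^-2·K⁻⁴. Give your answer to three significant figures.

By the inverse-square law, S = 1360/6.46² = 32.59 W m^-2.
OLR = S(1−α)/4 = 3.430 W m^-2; the top layer radiates at T_e = 88.19 K.
In the N-layer model, layer k (counted from the surface) has T_k = (N+1−k)^(1/4)·T_e.
With k = 6: T_6 = (6+1−6)^¼·88.19 K = 88.19 K.

88.2 kelvin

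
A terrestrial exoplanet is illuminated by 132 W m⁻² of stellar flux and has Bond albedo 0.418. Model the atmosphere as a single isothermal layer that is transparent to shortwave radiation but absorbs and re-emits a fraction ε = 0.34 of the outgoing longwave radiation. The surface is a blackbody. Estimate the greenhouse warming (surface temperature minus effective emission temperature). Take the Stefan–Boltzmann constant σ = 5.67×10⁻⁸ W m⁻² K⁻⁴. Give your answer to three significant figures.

At the top of the atmosphere, σT_e⁴ = S(1−α)/4 = 19.21 W m⁻², giving T_e = 135.7 K.
The surface balance (absorbed SW + ε·downward IR = σT_s⁴) with T_a⁴ = T_s⁴/2 reduces to T_s = T_e·[2/(2−ε)]^¼ = 142.1 K.
The atmosphere warms the surface by 6.469 K.

6.47 K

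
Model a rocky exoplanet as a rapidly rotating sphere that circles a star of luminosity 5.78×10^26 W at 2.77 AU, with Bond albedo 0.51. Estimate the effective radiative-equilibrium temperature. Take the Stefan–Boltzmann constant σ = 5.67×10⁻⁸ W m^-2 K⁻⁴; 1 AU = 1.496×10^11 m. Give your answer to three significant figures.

Orbital distance: d = 2.77 AU = 4.144×10^11 m.
S = L/(4πd²) = 267.9 W m^-2.
Absorbed flux (global mean): S(1−α)/4 = 267.9·0.49/4 = 32.81 W m^-2.
Balancing against σT⁴: T = (32.81/5.67×10⁻⁸)^(1/4) = 155.1 K.

155 kelvin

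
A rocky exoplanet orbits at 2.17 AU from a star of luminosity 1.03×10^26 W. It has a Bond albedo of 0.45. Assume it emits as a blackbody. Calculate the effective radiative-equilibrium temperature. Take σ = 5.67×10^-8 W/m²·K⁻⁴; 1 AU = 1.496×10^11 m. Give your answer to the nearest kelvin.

d = 2.17 × 1.496×10^11 m = 3.246×10^11 m.
Flux at the orbit: S = L/(4πd²) = 1.03×10^26/(4π·(3.25×10^11)²) = 77.78 W/m².
Absorbed flux (global mean): S(1−α)/4 = 77.78·0.55/4 = 10.69 W/m².
Set σT⁴ = 10.69 → T = (10.69/σ)^(1/4) = 117.2 K.

117 K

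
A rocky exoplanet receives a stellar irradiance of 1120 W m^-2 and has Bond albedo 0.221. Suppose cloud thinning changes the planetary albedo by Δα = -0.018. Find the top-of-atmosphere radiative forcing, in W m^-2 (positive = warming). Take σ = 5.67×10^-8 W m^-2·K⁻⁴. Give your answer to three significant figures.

TOA radiative forcing: ΔF = −S·Δα/4 = −1120·(-0.018)/4 = 5.040 W m^-2.

5.04 W m^-2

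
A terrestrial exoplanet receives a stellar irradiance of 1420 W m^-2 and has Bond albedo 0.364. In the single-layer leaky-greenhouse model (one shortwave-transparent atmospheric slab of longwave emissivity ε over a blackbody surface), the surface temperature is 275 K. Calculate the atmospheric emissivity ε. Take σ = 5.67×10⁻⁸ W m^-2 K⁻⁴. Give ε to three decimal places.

Effective temperature: T_e = [S(1−α)/(4σ)]^(1/4) = 251.2 K.
Since (2−ε)/2 = (T_e/T_s)⁴ = 0.6963, ε = 0.6075.

0.607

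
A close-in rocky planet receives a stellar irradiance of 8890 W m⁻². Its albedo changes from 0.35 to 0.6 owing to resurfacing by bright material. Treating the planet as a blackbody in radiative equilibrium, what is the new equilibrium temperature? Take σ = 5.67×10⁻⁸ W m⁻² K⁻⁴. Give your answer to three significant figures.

354 kelvin

T₂ = [S(1−α₂)/(4σ)]^(1/4) = [8890·0.4/(4σ)]^(1/4) = 353.9 K.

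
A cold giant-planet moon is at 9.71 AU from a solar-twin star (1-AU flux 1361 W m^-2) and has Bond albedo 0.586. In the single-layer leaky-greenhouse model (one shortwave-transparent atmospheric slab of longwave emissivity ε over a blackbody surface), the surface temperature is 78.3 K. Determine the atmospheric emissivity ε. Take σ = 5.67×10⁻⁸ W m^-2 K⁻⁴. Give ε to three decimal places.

Irradiance scales as 1/d², so S = 1361 W m^-2 × (1/9.71)² = 14.44 W m^-2.
First, T_e = [14.44·(1−0.586)/(4σ)]^(1/4) = 71.65 K.
Inverting T_s⁴ = 2T_e⁴/(2−ε): (T_e/T_s)⁴ = 0.7010, so ε = 2(1 − 0.7010) = 0.5980.

0.598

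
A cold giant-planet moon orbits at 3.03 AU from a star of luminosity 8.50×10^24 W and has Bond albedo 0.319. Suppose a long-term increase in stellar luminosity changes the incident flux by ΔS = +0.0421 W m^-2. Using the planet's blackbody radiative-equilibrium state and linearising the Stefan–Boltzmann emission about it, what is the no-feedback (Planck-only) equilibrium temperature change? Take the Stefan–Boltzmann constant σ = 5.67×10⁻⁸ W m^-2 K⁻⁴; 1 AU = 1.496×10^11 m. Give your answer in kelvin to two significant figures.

d = 3.03 × 1.496×10^11 m = 4.533×10^11 m.
Flux at the orbit: S = L/(4πd²) = 8.50×10^24/(4π·(4.53×10^11)²) = 3.292 W m^-2.
Reference equilibrium: T_e = [S(1−α)/(4σ)]^(1/4) = 56.07 K.
TOA radiative forcing: ΔF = (1−α)ΔS/4 = 0.681·(+0.0421)/4 = 0.007168 W m^-2.
Linearising σT⁴ gives d(σT⁴)/dT = 4σT_e³ = 0.03998 W m^-2 per K.
Hence the no-feedback warming is ΔF/(4σT_e³) = 0.179 K.

0.18 kelvin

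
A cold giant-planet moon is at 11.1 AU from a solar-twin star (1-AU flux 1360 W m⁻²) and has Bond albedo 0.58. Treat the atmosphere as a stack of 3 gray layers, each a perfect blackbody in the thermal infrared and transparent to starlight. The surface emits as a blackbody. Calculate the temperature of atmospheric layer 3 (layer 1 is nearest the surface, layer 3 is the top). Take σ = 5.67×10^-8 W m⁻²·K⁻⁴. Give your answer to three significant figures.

Flux at the orbit: S = 1360/(11.1)² = 11.04 W m⁻².
The effective emission temperature is T_e = [S(1−α)/(4σ)]^¼ = 67.24 K.
Each opaque layer satisfies 2T_j⁴ = T_{j−1}⁴ + T_{j+1}⁴, giving T_k⁴ = (N+1−k)T_e⁴.
With k = 3: T_3 = (3+1−3)^¼·67.24 K = 67.24 K.

67.2 K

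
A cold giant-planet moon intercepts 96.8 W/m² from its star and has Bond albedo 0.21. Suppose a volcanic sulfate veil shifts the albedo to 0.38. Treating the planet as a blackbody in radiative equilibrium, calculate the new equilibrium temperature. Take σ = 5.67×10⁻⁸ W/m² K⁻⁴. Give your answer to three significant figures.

New equilibrium: T₂ = [(1−0.38)·96.80/(4σ)]^(1/4) = 127.5 K.

128 kelvin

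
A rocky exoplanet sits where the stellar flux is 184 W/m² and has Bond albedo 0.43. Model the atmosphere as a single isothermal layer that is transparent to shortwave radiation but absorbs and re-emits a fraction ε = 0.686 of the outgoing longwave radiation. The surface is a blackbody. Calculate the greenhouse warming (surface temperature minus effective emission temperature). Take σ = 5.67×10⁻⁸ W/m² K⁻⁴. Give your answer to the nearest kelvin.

16 K

The planet radiates to space at T_e = [S(1−α)/(4σ)]^(1/4) = 146.6 K.
The surface balance (absorbed SW + ε·downward IR = σT_s⁴) with T_a⁴ = T_s⁴/2 reduces to T_s = T_e·[2/(2−ε)]^¼ = 162.9 K.
Greenhouse warming: T_s − T_e = 16.24 K.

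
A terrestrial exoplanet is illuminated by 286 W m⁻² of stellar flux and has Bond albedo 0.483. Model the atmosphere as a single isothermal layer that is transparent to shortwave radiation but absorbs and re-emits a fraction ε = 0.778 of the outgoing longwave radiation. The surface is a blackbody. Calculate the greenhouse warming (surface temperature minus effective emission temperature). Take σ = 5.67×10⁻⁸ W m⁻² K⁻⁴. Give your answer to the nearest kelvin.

The planet radiates to space at T_e = [S(1−α)/(4σ)]^(1/4) = 159.8 K.
The surface balance (absorbed SW + ε·downward IR = σT_s⁴) with T_a⁴ = T_s⁴/2 reduces to T_s = T_e·[2/(2−ε)]^¼ = 180.7 K.
The atmosphere warms the surface by 20.94 K.

21 kelvin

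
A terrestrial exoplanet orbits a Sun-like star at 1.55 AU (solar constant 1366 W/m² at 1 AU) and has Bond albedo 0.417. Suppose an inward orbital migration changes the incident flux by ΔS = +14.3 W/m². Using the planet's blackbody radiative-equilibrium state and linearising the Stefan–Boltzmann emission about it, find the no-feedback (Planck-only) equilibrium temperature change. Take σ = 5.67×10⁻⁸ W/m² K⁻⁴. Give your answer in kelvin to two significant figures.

1.2 K

Irradiance scales as 1/d², so S = 1366 W/m² × (1/1.55)² = 568.6 W/m².
Reference equilibrium: T_e = [S(1−α)/(4σ)]^(1/4) = 195.5 K.
TOA radiative forcing: ΔF = (1−α)ΔS/4 = 0.583·(+14.3)/4 = 2.084 W/m².
Planck response: λ_P = 4σT_e³ = 4·5.67×10⁻⁸·(195.5)³ = 1.695 W/m²/K.
So ΔT₀ = 2.084/1.695 = 1.23 K.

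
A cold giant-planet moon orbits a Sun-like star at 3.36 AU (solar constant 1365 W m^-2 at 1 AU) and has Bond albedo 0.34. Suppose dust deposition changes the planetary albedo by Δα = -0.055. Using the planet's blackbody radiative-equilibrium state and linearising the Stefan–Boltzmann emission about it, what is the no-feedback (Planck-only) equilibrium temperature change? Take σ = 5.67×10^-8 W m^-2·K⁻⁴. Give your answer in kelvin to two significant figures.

Irradiance scales as 1/d², so S = 1365 W m^-2 × (1/3.36)² = 120.9 W m^-2.
The baseline emission temperature is T_e = 137.0 K.
TOA radiative forcing: ΔF = −S·Δα/4 = −120.9·(-0.055)/4 = 1.662 W m^-2.
Planck response: λ_P = 4σT_e³ = 4·5.67×10⁻⁸·(137.0)³ = 0.5827 W m^-2/K.
So ΔT₀ = 1.662/0.5827 = 2.85 K.

2.9 kelvin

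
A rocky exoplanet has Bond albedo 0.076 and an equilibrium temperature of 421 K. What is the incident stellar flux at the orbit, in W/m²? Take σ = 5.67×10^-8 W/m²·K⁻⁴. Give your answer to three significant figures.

From S(1−α)/4 = σT⁴: S = 4σT⁴/(1−α).
σT⁴ = 5.67×10⁻⁸·(421)⁴ = 1781 W/m².
S = 4·1781/0.924 = 7711 W/m².

7710 W/m²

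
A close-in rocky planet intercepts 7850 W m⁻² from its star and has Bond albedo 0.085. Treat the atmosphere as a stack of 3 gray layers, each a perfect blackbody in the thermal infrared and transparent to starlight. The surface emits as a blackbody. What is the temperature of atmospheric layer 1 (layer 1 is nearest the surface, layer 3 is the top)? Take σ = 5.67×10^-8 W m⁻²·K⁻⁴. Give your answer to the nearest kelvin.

555 kelvin

Top-of-atmosphere balance: σT_e⁴ = S(1−α)/4 = 1796 W m⁻² → T_e = 421.9 K.
The net upward flux σT_e⁴ is constant between every pair of levels, so T_k⁴ = (N+1−k)T_e⁴.
T_1 = (3)^(1/4)·421.9 = 555.2 K.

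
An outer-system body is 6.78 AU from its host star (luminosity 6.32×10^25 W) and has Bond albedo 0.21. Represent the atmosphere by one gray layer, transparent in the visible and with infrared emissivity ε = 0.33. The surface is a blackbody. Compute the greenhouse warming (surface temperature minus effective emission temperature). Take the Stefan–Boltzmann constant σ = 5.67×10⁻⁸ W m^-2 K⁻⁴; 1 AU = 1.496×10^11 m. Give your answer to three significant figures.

2.96 K

d = 6.78 × 1.496×10^11 m = 1.014×10^12 m.
Spreading L over a sphere of radius d: S = 6.32×10^25/(4π·1.01×10^12²) = 4.889 W m^-2.
The planet radiates to space at T_e = [S(1−α)/(4σ)]^(1/4) = 64.24 K.
For a single slab of emissivity ε, T_s⁴ = 2T_e⁴/(2−ε); thus T_s = 64.24·(1.198)^(1/4) = 67.20 K.
T_s − T_e = 67.20 − 64.24 = 2.962 K.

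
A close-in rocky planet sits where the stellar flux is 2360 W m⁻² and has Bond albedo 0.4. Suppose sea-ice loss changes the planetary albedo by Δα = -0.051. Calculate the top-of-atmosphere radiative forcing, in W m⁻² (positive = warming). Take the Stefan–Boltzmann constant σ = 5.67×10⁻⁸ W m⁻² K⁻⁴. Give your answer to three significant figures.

The change in absorbed flux is Δ[S(1−α)/4] = −SΔα/4 = 30.09 W m⁻².

30.1 W m⁻²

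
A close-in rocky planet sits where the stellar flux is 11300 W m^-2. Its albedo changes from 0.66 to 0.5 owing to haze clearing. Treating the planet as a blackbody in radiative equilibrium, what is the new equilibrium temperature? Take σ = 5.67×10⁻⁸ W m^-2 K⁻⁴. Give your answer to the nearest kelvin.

With the new albedo, S(1−α₂)/4 = 1412 W m^-2, so T₂ = 397.3 K.

397 kelvin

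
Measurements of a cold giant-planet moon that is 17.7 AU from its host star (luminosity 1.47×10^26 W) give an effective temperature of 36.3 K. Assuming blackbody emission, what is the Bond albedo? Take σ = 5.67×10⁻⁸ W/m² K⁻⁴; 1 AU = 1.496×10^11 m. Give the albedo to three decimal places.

d = 17.7 × 1.496×10^11 m = 2.648×10^12 m.
Spreading L over a sphere of radius d: S = 1.47×10^26/(4π·2.65×10^12²) = 1.668 W/m².
Rearranging the radiative balance, α = 1 − 4σT⁴/S.
4σT⁴ = 4·5.67×10⁻⁸·(36.3)⁴ = 0.3938 W/m².
Hence α = 1 − 0.3938/1.668 = 0.7640.

0.764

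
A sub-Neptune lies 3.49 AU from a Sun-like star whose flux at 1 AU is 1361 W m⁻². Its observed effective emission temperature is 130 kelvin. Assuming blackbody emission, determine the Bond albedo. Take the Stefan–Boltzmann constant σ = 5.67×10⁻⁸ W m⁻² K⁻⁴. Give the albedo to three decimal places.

By the inverse-square law, S = 1361/3.49² = 111.7 W m⁻².
Rearranging the radiative balance, α = 1 − 4σT⁴/S.
4σT⁴ = 4·5.67×10⁻⁸·(130)⁴ = 64.78 W m⁻².
Hence α = 1 − 64.78/111.7 = 0.4203.

0.420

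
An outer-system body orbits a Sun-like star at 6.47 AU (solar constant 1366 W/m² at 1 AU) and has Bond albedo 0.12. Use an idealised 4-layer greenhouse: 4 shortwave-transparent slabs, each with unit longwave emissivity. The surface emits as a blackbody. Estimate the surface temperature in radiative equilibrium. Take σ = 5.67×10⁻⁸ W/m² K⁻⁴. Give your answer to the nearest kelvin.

159 K

Irradiance scales as 1/d², so S = 1366 W/m² × (1/6.47)² = 32.63 W/m².
Top-of-atmosphere balance: σT_e⁴ = S(1−α)/4 = 7.179 W/m² → T_e = 106.1 K.
For an N-layer opaque stack, T_s⁴ = (N+1)T_e⁴, hence T_s = (5)^(1/4)×106.1 K = 158.6 K.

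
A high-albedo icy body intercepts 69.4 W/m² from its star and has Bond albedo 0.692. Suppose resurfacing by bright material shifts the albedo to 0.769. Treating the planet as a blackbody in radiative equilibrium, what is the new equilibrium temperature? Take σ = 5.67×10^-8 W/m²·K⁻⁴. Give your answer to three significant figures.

91.7 K

New equilibrium: T₂ = [(1−0.769)·69.40/(4σ)]^(1/4) = 91.69 K.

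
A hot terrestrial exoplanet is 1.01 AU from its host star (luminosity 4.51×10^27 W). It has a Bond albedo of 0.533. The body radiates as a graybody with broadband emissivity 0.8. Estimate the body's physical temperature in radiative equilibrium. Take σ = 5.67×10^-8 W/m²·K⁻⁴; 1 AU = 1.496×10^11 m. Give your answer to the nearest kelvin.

d = 1.01 × 1.496×10^11 m = 1.511×10^11 m.
S = L/(4πd²) = 15720 W/m².
The planet absorbs (1−α)S over its disc πR² and re-emits over 4πR², so the mean absorbed flux is (1−0.533)·15720/4 = 1835 W/m².
Equating to εσT⁴ with ε = 0.8: T = (1835/0.8σ)^(1/4) = 448.5 K.

448 kelvin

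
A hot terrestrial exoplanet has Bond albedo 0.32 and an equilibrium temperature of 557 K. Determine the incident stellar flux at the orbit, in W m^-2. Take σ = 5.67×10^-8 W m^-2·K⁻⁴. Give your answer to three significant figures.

From S(1−α)/4 = σT⁴: S = 4σT⁴/(1−α).
σT⁴ = 5.67×10⁻⁸·(557)⁴ = 5458 W m^-2.
So S = 4×5458/(1−0.32) = 32100 W m^-2.

32100 W m^-2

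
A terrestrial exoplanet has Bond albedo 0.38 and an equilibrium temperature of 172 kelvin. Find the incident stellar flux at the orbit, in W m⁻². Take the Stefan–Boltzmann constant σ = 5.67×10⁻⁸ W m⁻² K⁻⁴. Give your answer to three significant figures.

Invert the energy balance for S: S = 4σT⁴/(1−α).
σT⁴ = 5.67×10⁻⁸·(172)⁴ = 49.62 W m⁻².
So S = 4×49.62/(1−0.38) = 320.2 W m⁻².

320 W m⁻²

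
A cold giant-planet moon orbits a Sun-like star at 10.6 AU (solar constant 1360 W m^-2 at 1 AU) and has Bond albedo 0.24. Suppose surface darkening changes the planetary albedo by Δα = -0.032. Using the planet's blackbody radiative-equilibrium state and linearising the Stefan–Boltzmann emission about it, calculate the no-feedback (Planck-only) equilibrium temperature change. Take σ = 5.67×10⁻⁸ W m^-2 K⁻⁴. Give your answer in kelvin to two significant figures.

0.84 K

By the inverse-square law, S = 1360/10.6² = 12.10 W m^-2.
Reference equilibrium: T_e = [S(1−α)/(4σ)]^(1/4) = 79.80 K.
TOA radiative forcing: ΔF = −S·Δα/4 = −12.10·(-0.032)/4 = 0.09683 W m^-2.
The Planck feedback parameter is 4σT_e³ = 0.1153 W m^-2/K.
Hence the no-feedback warming is ΔF/(4σT_e³) = 0.840 K.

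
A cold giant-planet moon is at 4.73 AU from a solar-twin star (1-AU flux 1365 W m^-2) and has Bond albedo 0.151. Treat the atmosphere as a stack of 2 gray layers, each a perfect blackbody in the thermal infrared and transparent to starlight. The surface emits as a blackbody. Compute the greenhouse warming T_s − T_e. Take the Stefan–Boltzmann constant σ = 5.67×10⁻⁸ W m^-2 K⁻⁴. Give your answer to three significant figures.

Irradiance scales as 1/d², so S = 1365 W m^-2 × (1/4.73)² = 61.01 W m^-2.
The effective emission temperature is T_e = [S(1−α)/(4σ)]^¼ = 122.9 K.
T_s = (N+1)^(1/4)·T_e = 161.8 K.
Warming: T_s − T_e = 38.86 K.

38.9 kelvin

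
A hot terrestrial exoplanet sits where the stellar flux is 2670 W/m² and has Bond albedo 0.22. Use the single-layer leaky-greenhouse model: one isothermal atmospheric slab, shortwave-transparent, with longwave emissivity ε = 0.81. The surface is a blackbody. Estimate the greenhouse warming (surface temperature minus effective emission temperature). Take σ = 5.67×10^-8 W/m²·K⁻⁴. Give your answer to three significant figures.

At the top of the atmosphere, σT_e⁴ = S(1−α)/4 = 520.6 W/m², giving T_e = 309.6 K.
The surface balance (absorbed SW + ε·downward IR = σT_s⁴) with T_a⁴ = T_s⁴/2 reduces to T_s = T_e·[2/(2−ε)]^¼ = 352.5 K.
Greenhouse warming: T_s − T_e = 42.90 K.

42.9 kelvin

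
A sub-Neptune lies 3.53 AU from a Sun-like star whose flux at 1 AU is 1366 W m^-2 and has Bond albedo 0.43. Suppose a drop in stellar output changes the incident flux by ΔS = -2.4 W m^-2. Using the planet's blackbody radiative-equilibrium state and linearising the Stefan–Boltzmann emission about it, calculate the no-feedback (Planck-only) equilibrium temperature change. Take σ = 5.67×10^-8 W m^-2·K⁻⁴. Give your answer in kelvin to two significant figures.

-0.71 kelvin

Flux at the orbit: S = 1366/(3.53)² = 109.6 W m^-2.
The baseline emission temperature is T_e = 128.8 K.
TOA radiative forcing: ΔF = (1−α)ΔS/4 = 0.57·(-2.4)/4 = -0.3420 W m^-2.
Linearising σT⁴ gives d(σT⁴)/dT = 4σT_e³ = 0.4850 W m^-2 per K.
So ΔT₀ = -0.3420/0.4850 = -0.705 K.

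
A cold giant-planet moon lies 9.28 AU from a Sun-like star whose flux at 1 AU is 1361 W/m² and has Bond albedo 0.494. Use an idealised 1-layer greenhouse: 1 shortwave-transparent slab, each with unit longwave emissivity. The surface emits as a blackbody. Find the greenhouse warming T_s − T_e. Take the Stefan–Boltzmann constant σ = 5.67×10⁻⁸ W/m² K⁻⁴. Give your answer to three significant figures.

14.6 K

Flux at the orbit: S = 1361/(9.28)² = 15.80 W/m².
Top-of-atmosphere balance: σT_e⁴ = S(1−α)/4 = 1.999 W/m² → T_e = 77.06 K.
T_s = (N+1)^(1/4)·T_e = 91.64 K.
So the greenhouse effect raises the surface by 91.64 − 77.06 = 14.58 K.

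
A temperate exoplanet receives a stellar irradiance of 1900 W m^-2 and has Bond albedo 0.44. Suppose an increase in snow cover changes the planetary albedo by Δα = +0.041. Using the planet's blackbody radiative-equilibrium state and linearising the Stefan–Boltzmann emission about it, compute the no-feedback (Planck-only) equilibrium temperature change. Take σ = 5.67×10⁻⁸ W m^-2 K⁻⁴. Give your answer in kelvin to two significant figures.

-4.8 K

Unperturbed T_e = [1900·(1−0.44)/(4σ)]^¼ = 261.7 K.
The change in absorbed flux is Δ[S(1−α)/4] = −SΔα/4 = -19.48 W m^-2.
Planck response: λ_P = 4σT_e³ = 4·5.67×10⁻⁸·(261.7)³ = 4.066 W m^-2/K.
Hence the no-feedback warming is ΔF/(4σT_e³) = -4.79 K.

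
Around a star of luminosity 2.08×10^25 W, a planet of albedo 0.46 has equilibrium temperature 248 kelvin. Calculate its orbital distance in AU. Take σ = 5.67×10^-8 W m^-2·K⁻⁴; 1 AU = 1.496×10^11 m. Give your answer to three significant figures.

The flux needed for this T is 4σT⁴/(1−0.46) = 1589 W m^-2.
Then d = [L/(4πS)]^(1/2) = 3.228×10^10 m, i.e. 0.2158 AU.

0.216 AU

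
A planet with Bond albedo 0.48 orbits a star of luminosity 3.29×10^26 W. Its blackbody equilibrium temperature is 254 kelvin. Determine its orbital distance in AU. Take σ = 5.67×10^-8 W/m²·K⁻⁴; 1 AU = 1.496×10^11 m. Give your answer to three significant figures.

Required flux: S = 4σT⁴/(1−α) = 1815 W/m².
S = L/(4πd²) → d = √(L/4πS) = √(3.29×10^26/(4π·1815)) = 1.201×10^11 m = 0.8027 AU.

0.803 AU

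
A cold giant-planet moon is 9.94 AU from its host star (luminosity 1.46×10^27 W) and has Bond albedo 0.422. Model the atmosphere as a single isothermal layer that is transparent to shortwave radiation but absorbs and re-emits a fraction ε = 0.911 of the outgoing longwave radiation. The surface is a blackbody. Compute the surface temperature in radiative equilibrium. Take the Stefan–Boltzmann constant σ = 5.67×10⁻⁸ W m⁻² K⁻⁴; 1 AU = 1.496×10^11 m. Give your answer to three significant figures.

125 K

d = 9.94 × 1.496×10^11 m = 1.487×10^12 m.
S = L/(4πd²) = 52.54 W m⁻².
The planet radiates to space at T_e = [S(1−α)/(4σ)]^(1/4) = 107.6 K.
The surface balance (absorbed SW + ε·downward IR = σT_s⁴) with T_a⁴ = T_s⁴/2 reduces to T_s = T_e·[2/(2−ε)]^¼ = 125.2 K.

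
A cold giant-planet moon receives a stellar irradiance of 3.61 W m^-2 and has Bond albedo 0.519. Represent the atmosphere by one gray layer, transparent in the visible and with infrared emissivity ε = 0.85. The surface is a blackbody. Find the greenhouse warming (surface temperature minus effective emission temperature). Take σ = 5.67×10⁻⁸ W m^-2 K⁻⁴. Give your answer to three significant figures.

Effective emission temperature (TOA balance): σT_e⁴ = S(1−α)/4 = 0.4341 W m^-2 → T_e = 52.60 K.
The surface balance (absorbed SW + ε·downward IR = σT_s⁴) with T_a⁴ = T_s⁴/2 reduces to T_s = T_e·[2/(2−ε)]^¼ = 60.41 K.
Greenhouse warming: T_s − T_e = 7.805 K.

7.80 K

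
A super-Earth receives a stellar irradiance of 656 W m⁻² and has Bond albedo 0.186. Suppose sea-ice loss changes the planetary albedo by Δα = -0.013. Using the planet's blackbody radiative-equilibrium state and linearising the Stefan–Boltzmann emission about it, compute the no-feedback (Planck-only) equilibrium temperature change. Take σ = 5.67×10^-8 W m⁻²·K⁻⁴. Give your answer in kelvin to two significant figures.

Unperturbed T_e = [656.0·(1−0.186)/(4σ)]^¼ = 220.3 K.
ΔF = −(S/4)Δα = −(656.0/4)×(-0.013) = 2.132 W m⁻².
The Planck feedback parameter is 4σT_e³ = 2.424 W m⁻²/K.
ΔT₀ = ΔF/λ_P = 2.132/2.424 = 0.879 K.

0.88 K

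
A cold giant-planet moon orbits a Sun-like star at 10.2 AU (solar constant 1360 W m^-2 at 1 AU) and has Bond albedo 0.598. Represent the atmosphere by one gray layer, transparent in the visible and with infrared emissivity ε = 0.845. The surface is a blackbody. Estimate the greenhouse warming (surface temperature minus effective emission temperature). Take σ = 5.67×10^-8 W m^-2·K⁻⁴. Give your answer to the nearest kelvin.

Flux at the orbit: S = 1360/(10.2)² = 13.07 W m^-2.
Effective emission temperature (TOA balance): σT_e⁴ = S(1−α)/4 = 1.314 W m^-2 → T_e = 69.38 K.
For a single slab of emissivity ε, T_s⁴ = 2T_e⁴/(2−ε); thus T_s = 69.38·(1.732)^(1/4) = 79.59 K.
Greenhouse warming: T_s − T_e = 10.21 K.

10 K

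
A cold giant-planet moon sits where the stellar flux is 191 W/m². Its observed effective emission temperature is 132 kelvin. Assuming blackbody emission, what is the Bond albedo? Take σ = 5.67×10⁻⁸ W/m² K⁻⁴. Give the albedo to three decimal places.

0.639

From σT⁴ = S(1−α)/4 we invert for α: 1−α = 4σT⁴/S.
σT⁴ = 17.21 W/m², so 4σT⁴ = 68.86 W/m².
1−α = 68.86/191.0 = 0.3605, so α = 0.6395.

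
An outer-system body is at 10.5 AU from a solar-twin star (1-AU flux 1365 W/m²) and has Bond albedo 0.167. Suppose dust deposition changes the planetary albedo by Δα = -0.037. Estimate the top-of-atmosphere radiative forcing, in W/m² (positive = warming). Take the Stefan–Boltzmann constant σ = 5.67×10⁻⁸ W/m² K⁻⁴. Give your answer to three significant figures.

By the inverse-square law, S = 1365/10.5² = 12.38 W/m².
ΔF = −(S/4)Δα = −(12.38/4)×(-0.037) = 0.1145 W/m².

0.115 W/m²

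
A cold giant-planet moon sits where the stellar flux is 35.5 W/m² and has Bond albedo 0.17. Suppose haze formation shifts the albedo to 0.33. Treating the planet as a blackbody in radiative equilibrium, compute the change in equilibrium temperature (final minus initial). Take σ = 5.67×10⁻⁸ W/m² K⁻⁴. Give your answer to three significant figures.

-5.57 kelvin

With α = 0.17, T₁ = 106.8 K.
After:  T₂ = [35.50·0.67/(4σ)]^(1/4) = 101.2 K.
Change: 101.2 − 106.8 = -5.565 K.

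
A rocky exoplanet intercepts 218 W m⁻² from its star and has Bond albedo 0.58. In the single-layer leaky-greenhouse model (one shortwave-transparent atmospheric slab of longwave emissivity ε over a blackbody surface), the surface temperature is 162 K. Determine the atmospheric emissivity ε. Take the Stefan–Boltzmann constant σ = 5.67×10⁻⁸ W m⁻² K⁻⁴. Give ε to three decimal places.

Effective temperature: T_e = [S(1−α)/(4σ)]^(1/4) = 141.7 K.
Since (2−ε)/2 = (T_e/T_s)⁴ = 0.5861, ε = 0.8277.

0.828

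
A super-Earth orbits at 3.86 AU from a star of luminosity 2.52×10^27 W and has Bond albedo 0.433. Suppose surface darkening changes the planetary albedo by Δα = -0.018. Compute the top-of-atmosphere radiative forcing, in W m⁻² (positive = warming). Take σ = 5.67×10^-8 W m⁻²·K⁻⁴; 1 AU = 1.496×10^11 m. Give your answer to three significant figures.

2.71 W m⁻²

d = 3.86 × 1.496×10^11 m = 5.775×10^11 m.
S = L/(4πd²) = 601.4 W m⁻².
The change in absorbed flux is Δ[S(1−α)/4] = −SΔα/4 = 2.706 W m⁻².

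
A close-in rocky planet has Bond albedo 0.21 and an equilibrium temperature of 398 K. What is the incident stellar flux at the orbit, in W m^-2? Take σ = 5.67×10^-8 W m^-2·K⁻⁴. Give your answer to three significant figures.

7200 W m^-2

From S(1−α)/4 = σT⁴: S = 4σT⁴/(1−α).
σT⁴ = 5.67×10⁻⁸·(398)⁴ = 1423 W m^-2.
S = 4·1423/0.79 = 7204 W m^-2.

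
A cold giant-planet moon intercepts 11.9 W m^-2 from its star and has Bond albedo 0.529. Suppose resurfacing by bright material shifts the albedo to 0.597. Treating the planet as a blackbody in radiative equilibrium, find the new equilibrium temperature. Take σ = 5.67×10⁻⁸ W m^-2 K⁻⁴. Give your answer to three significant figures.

With the new albedo, S(1−α₂)/4 = 1.199 W m^-2, so T₂ = 67.81 K.

67.8 kelvin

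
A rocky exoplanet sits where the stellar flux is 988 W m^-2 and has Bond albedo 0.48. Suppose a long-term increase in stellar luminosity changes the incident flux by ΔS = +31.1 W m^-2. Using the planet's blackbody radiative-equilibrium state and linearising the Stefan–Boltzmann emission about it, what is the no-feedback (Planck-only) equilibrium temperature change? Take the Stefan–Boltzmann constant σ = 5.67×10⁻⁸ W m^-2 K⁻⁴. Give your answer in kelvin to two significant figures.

The baseline emission temperature is T_e = 218.2 K.
TOA radiative forcing: ΔF = (1−α)ΔS/4 = 0.52·(+31.1)/4 = 4.043 W m^-2.
Planck response: λ_P = 4σT_e³ = 4·5.67×10⁻⁸·(218.2)³ = 2.355 W m^-2/K.
So ΔT₀ = 4.043/2.355 = 1.72 K.

1.7 K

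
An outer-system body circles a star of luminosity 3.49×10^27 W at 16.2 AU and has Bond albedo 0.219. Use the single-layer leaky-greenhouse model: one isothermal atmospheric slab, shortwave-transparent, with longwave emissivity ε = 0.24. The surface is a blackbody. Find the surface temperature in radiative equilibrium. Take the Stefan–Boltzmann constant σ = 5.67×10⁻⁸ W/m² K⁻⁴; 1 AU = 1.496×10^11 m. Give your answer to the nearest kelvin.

117 kelvin

d = 16.2 × 1.496×10^11 m = 2.424×10^12 m.
Spreading L over a sphere of radius d: S = 3.49×10^27/(4π·2.42×10^12²) = 47.28 W/m².
The planet radiates to space at T_e = [S(1−α)/(4σ)]^(1/4) = 113.0 K.
Surface balance with a leaky layer gives σT_s⁴ = σT_e⁴·2/(2−ε), so T_s = T_e·[2/(2−0.24)]^(1/4) = 116.6 K.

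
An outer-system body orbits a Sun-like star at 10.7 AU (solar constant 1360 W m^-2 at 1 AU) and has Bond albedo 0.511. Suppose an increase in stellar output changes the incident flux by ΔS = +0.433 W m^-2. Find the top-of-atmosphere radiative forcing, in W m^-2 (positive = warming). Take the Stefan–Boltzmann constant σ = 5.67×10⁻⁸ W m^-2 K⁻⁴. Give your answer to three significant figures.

By the inverse-square law, S = 1360/10.7² = 11.88 W m^-2.
Only a fraction (1−α) is absorbed and it's spread over 4πR², so ΔF = (1−α)ΔS/4 = 0.05293 W m^-2.

0.0529 W m^-2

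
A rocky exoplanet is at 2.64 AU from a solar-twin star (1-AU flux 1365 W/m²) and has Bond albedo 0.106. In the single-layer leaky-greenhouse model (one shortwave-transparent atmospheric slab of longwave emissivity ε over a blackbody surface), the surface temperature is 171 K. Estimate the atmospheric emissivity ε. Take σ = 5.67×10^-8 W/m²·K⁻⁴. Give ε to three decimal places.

By the inverse-square law, S = 1365/2.64² = 195.9 W/m².
TOA balance gives T_e = 166.7 K.
Since (2−ε)/2 = (T_e/T_s)⁴ = 0.9029, ε = 0.1942.

0.194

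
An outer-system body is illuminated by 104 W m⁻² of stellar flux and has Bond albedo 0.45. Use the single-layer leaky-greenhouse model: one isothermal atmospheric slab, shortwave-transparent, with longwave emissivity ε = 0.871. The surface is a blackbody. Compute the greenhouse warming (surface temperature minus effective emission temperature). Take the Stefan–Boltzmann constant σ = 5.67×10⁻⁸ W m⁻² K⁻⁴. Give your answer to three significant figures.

Effective emission temperature (TOA balance): σT_e⁴ = S(1−α)/4 = 14.30 W m⁻² → T_e = 126.0 K.
The surface balance (absorbed SW + ε·downward IR = σT_s⁴) with T_a⁴ = T_s⁴/2 reduces to T_s = T_e·[2/(2−ε)]^¼ = 145.4 K.
The atmosphere warms the surface by 19.37 K.

19.4 kelvin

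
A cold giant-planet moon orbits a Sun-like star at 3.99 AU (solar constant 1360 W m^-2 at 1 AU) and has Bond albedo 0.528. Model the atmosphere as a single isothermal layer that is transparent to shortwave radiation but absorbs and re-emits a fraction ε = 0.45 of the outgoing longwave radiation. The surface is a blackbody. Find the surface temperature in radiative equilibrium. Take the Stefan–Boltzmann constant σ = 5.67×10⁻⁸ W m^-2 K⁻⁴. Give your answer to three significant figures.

123 K

Flux at the orbit: S = 1360/(3.99)² = 85.43 W m^-2.
Effective emission temperature (TOA balance): σT_e⁴ = S(1−α)/4 = 10.08 W m^-2 → T_e = 115.5 K.
The surface balance (absorbed SW + ε·downward IR = σT_s⁴) with T_a⁴ = T_s⁴/2 reduces to T_s = T_e·[2/(2−ε)]^¼ = 123.1 K.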